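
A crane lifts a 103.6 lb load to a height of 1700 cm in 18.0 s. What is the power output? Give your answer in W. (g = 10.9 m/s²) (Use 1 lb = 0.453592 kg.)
Convert to SI: m = 46.9921 kg, h = 17.0 m, t = 18.0 s
P = mgh/t = (46.9921)(10.9)(17.0)/18.0 = 483.8 W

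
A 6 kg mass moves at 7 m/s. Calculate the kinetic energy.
KE = ½mv² = ½(6)(7)² = 147.0 J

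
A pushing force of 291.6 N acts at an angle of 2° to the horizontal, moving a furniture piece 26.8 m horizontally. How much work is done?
W = F·d·cosθ = (291.6)(26.8)cos(2°) = 7810 J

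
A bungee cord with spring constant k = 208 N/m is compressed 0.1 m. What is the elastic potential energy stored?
PE = ½kx² = ½(208)(0.1)² = 1.04 J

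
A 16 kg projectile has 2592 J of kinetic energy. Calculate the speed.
v = √(2·KE/m) = √(2·2592/16) = 18.0 m/s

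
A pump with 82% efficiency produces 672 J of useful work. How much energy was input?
W_in = W_out/η = 672/0.82 = 819.5 J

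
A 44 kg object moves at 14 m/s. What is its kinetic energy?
KE = ½mv² = ½(44)(14)² = 4312.0 J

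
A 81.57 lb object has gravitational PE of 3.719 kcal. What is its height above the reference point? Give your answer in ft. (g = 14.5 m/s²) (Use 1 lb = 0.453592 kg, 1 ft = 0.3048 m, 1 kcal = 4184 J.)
Convert to SI: m = 36.9995 kg, PE = 15560.3 J
h = PE/(mg) = 15560.3/(36.9995·14.5) = 29.0037 m = 95.16 ft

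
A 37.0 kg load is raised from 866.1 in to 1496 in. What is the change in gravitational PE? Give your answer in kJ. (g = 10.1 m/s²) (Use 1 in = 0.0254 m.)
Convert to SI: m = 37.0 kg, Δh = 15.9995 m
ΔPE = mgΔh = (37.0)(10.1)(15.9995) = 5979.0 J = 5.979 kJ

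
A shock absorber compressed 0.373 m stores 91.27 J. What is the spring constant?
k = 2·PE/x² = 2·91.27/(0.373)² = 1312 N/m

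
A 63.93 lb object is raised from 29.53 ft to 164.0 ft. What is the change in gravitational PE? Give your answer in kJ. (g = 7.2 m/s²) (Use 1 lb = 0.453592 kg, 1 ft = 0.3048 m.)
Convert to SI: m = 28.9981 kg, Δh = 40.9865 m
ΔPE = mgΔh = (28.9981)(7.2)(40.9865) = 8557.42 J = 8.557 kJ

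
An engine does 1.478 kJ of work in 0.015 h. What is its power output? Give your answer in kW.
Convert to SI: W = 1478.0 J, t = 54.0 s
P = W/t = 1478.0/54.0 = 27.3704 W = 0.02737 kW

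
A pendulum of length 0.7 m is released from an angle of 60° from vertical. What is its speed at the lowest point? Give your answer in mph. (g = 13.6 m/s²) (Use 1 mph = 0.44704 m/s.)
h = L(1 − cosθ) = 0.7(1 − cos60°) = 0.35 m
v = √(2gh) = √(2·13.6·0.35) = 3.08545 m/s = 6.902 mph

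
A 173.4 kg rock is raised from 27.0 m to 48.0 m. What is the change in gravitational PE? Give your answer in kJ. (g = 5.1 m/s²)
ΔPE = mgΔh = (173.4)(5.1)(21.0) = 18571.1 J = 18.57 kJ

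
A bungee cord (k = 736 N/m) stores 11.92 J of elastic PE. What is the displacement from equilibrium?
x = √(2·PE/k) = √(2·11.92/736) = 0.18 m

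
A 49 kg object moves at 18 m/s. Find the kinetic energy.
KE = ½mv² = ½(49)(18)² = 7938.0 J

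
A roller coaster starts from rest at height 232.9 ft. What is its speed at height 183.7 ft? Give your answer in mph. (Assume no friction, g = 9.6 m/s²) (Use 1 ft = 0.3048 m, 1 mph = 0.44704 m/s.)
Convert to SI: h₁−h₂ = 14.9962 m
mgh₁ = mgh₂ + ½mv² ⇒ v = √(2g(h₁−h₂)) = √(2·9.6·14.9962) = 16.9684 m/s = 37.96 mph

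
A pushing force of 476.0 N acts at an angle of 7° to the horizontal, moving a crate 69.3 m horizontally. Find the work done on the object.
W = F·d·cosθ = (476.0)(69.3)cos(7°) = 32740 J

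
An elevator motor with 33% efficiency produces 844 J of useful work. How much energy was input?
W_in = W_out/η = 844/0.33 = 2558 J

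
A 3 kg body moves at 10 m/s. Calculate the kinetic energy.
KE = ½mv² = ½(3)(10)² = 150.0 J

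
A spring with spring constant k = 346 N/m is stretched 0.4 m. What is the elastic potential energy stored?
PE = ½kx² = ½(346)(0.4)² = 27.68 J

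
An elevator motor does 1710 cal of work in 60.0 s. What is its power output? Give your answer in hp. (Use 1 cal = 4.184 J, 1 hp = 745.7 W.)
Convert to SI: W = 7154.64 J, t = 60.0 s
P = W/t = 7154.64/60.0 = 119.244 W = 0.1599 hp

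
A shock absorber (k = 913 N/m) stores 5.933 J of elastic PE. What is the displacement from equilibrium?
x = √(2·PE/k) = √(2·5.933/913) = 0.114 m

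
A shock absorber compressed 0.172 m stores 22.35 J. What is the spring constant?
k = 2·PE/x² = 2·22.35/(0.172)² = 1511 N/m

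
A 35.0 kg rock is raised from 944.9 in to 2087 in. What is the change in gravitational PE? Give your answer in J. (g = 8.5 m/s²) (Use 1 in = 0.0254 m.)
Convert to SI: m = 35.0 kg, Δh = 29.0093 m
ΔPE = mgΔh = (35.0)(8.5)(29.0093) = 8630 J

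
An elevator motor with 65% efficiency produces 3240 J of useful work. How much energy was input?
W_in = W_out/η = 3240/0.65 = 4985 J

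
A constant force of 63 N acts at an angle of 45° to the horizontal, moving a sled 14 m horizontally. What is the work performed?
W = F·d·cosθ = (63)(14)cos(45°) = 623.7 J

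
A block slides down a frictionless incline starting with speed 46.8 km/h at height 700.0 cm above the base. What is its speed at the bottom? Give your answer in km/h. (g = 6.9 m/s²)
Convert to SI: v₀ = 13.0 m/s, h = 7.0 m
½mv₀² + mgh = ½mv² ⇒ v = √(v₀² + 2gh) = √(13.0² + 2·6.9·7.0) = 16.2972 m/s = 58.67 km/h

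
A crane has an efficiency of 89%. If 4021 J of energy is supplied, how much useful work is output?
W_out = η·W_in = 0.89·4021 = 3578.69 J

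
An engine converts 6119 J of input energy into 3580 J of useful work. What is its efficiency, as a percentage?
η = W_out/W_in = 3580/6119 = 58.51%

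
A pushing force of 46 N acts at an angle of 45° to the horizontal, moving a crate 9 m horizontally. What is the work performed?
W = F·d·cosθ = (46)(9)cos(45°) = 292.7 J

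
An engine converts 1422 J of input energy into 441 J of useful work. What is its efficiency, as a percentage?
η = W_out/W_in = 441/1422 = 31.01%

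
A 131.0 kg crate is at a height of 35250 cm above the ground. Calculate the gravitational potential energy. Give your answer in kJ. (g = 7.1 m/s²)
Convert to SI: m = 131.0 kg, h = 352.5 m
PE = mgh = (131.0)(7.1)(352.5) = 327860 J = 327.9 kJ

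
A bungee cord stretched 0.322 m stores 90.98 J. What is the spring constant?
k = 2·PE/x² = 2·90.98/(0.322)² = 1755 N/m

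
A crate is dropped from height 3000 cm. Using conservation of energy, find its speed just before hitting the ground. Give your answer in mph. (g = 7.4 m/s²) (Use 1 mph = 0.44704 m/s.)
Convert to SI: h = 30.0 m
mgh = ½mv² ⇒ v = √(2gh) = √(2·7.4·30.0) = 21.0713 m/s = 47.14 mph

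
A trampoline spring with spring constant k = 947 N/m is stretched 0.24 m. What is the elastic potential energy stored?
PE = ½kx² = ½(947)(0.24)² = 27.27 J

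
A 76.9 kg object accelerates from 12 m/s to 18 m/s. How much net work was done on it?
W = ΔKE = ½m(v₂² − v₁²) = ½(76.9)(18² − 12²) = 6921.0 J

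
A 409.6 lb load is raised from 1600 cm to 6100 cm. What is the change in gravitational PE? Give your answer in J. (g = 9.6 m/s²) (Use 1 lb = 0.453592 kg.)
Convert to SI: m = 185.791 kg, Δh = 45.0 m
ΔPE = mgΔh = (185.791)(9.6)(45.0) = 80260 J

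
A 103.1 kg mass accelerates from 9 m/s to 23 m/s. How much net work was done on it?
W = ΔKE = ½m(v₂² − v₁²) = ½(103.1)(23² − 9²) = 23094.4 J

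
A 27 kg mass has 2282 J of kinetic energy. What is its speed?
v = √(2·KE/m) = √(2·2282/27) = 13.0 m/s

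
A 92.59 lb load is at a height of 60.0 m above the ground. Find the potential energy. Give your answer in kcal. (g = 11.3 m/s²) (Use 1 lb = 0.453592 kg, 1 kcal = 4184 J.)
Convert to SI: m = 41.9981 kg, h = 60.0 m
PE = mgh = (41.9981)(11.3)(60.0) = 28474.7 J = 6.806 kcal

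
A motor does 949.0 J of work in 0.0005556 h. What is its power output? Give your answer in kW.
Convert to SI: W = 949.0 J, t = 2.00016 s
P = W/t = 949.0/2.00016 = 474.462 W = 0.4745 kW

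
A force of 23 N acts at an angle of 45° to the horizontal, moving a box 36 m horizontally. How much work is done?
W = F·d·cosθ = (23)(36)cos(45°) = 585.5 J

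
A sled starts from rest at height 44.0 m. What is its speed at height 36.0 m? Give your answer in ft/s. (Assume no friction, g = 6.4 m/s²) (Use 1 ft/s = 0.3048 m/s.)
mgh₁ = mgh₂ + ½mv² ⇒ v = √(2g(h₁−h₂)) = √(2·6.4·8.0) = 10.1193 m/s = 33.2 ft/s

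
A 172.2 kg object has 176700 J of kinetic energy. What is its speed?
v = √(2·KE/m) = √(2·176700/172.2) = 45.3 m/s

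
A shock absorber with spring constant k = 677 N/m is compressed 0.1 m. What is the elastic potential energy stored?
PE = ½kx² = ½(677)(0.1)² = 3.385 J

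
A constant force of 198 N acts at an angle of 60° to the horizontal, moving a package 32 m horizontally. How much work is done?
W = F·d·cosθ = (198)(32)cos(60°) = 3168 J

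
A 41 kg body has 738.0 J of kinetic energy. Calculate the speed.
v = √(2·KE/m) = √(2·738.0/41) = 6.0 m/s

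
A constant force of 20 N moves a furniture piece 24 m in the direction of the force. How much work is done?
W = F·d = (20)(24) = 480.0 J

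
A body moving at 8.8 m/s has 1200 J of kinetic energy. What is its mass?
m = 2·KE/v² = 2·1200/(8.8)² = 30.99 kg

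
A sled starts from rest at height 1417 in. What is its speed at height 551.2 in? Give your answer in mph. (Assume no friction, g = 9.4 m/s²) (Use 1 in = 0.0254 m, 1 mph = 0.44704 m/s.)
Convert to SI: h₁−h₂ = 21.9913 m
mgh₁ = mgh₂ + ½mv² ⇒ v = √(2g(h₁−h₂)) = √(2·9.4·21.9913) = 20.3331 m/s = 45.48 mph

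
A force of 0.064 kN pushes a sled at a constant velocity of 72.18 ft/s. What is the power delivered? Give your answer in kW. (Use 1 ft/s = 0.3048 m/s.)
Convert to SI: F = 64.0 N, v = 22.0005 m/s
P = Fv = (64.0)(22.0005) = 1408.03 W = 1.408 kW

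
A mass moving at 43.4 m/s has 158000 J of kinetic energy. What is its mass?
m = 2·KE/v² = 2·158000/(43.4)² = 167.8 kg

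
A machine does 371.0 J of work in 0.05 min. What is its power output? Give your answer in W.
Convert to SI: W = 371.0 J, t = 3.0 s
P = W/t = 371.0/3.0 = 123.7 W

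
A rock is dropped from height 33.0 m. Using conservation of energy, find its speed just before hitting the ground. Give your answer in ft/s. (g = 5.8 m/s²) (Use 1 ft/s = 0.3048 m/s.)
mgh = ½mv² ⇒ v = √(2gh) = √(2·5.8·33.0) = 19.5653 m/s = 64.19 ft/s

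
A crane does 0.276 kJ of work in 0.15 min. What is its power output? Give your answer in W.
Convert to SI: W = 276.0 J, t = 9.0 s
P = W/t = 276.0/9.0 = 30.67 W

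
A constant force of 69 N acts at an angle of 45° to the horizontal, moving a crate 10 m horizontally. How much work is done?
W = F·d·cosθ = (69)(10)cos(45°) = 487.9 J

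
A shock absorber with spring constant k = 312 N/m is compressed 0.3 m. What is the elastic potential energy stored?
PE = ½kx² = ½(312)(0.3)² = 14.04 J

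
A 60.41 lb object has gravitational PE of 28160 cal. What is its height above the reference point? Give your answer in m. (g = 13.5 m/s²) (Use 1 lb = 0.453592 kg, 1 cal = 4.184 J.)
Convert to SI: m = 27.4015 kg, PE = 117821 J
h = PE/(mg) = 117821/(27.4015·13.5) = 318.5 m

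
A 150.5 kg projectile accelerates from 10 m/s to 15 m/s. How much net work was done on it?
W = ΔKE = ½m(v₂² − v₁²) = ½(150.5)(15² − 10²) = 9406.25 J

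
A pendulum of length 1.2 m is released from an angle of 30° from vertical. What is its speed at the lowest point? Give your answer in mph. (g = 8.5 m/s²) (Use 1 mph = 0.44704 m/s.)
h = L(1 − cosθ) = 1.2(1 − cos30°) = 0.16077 m
v = √(2gh) = √(2·8.5·0.16077) = 1.6532 m/s = 3.698 mph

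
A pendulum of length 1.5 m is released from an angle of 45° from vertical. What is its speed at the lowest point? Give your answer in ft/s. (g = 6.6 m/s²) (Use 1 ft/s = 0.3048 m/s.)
h = L(1 − cosθ) = 1.5(1 − cos45°) = 0.43934 m
v = √(2gh) = √(2·6.6·0.43934) = 2.40817 m/s = 7.901 ft/s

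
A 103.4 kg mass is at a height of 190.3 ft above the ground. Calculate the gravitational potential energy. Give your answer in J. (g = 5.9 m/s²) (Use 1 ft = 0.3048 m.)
Convert to SI: m = 103.4 kg, h = 58.0034 m
PE = mgh = (103.4)(5.9)(58.0034) = 35390 J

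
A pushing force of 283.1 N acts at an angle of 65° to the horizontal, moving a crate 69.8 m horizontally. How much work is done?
W = F·d·cosθ = (283.1)(69.8)cos(65°) = 8351 J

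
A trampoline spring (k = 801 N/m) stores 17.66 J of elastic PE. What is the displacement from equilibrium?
x = √(2·PE/k) = √(2·17.66/801) = 0.21 m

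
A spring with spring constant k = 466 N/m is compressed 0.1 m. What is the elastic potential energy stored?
PE = ½kx² = ½(466)(0.1)² = 2.33 J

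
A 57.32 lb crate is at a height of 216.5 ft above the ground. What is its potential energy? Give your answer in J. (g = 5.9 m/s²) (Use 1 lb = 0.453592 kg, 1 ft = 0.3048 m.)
Convert to SI: m = 25.9999 kg, h = 65.9892 m
PE = mgh = (25.9999)(5.9)(65.9892) = 10120 J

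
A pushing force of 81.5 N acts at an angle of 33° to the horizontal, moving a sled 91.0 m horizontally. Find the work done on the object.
W = F·d·cosθ = (81.5)(91.0)cos(33°) = 6220 J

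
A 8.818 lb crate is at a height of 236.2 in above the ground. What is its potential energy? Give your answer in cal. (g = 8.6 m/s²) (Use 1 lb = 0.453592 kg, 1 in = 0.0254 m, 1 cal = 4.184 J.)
Convert to SI: m = 3.99977 kg, h = 5.99948 m
PE = mgh = (3.99977)(8.6)(5.99948) = 206.37 J = 49.32 cal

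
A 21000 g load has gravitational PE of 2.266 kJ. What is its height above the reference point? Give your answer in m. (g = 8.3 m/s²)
Convert to SI: m = 21.0 kg, PE = 2266.0 J
h = PE/(mg) = 2266.0/(21.0·8.3) = 13.0 m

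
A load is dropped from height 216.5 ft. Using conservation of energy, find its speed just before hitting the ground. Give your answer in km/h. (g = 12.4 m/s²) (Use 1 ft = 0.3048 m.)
Convert to SI: h = 65.9892 m
mgh = ½mv² ⇒ v = √(2gh) = √(2·12.4·65.9892) = 40.4541 m/s = 145.6 km/h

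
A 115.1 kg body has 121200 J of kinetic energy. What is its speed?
v = √(2·KE/m) = √(2·121200/115.1) = 45.89 m/s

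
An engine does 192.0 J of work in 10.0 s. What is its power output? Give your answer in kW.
P = W/t = 192.0/10.0 = 19.2 W = 0.0192 kW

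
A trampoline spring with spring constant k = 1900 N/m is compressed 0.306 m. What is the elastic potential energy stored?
PE = ½kx² = ½(1900)(0.306)² = 88.95 J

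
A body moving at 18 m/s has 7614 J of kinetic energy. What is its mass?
m = 2·KE/v² = 2·7614/(18)² = 47.0 kg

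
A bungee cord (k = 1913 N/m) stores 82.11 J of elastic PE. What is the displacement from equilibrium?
x = √(2·PE/k) = √(2·82.11/1913) = 0.293 m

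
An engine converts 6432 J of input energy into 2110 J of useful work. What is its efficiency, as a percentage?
η = W_out/W_in = 2110/6432 = 32.8%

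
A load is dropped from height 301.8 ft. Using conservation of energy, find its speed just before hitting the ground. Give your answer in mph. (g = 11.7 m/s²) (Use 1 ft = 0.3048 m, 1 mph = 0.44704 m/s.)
Convert to SI: h = 91.9886 m
mgh = ½mv² ⇒ v = √(2gh) = √(2·11.7·91.9886) = 46.3954 m/s = 103.8 mph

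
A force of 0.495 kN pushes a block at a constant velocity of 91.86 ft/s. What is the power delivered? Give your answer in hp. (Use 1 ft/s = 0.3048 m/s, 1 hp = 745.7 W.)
Convert to SI: F = 495.0 N, v = 27.9989 m/s
P = Fv = (495.0)(27.9989) = 13859.5 W = 18.59 hp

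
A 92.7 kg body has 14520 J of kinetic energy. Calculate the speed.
v = √(2·KE/m) = √(2·14520/92.7) = 17.7 m/s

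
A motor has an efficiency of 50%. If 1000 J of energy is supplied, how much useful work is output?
W_out = η·W_in = 0.5·1000 = 500.0 J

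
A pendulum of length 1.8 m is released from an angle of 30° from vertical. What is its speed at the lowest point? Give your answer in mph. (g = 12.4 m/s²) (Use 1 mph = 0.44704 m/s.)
h = L(1 − cosθ) = 1.8(1 − cos30°) = 0.241154 m
v = √(2gh) = √(2·12.4·0.241154) = 2.44553 m/s = 5.47 mph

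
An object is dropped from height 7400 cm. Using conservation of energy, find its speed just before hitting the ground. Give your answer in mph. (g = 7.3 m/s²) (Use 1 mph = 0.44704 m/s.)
Convert to SI: h = 74.0 m
mgh = ½mv² ⇒ v = √(2gh) = √(2·7.3·74.0) = 32.8694 m/s = 73.53 mph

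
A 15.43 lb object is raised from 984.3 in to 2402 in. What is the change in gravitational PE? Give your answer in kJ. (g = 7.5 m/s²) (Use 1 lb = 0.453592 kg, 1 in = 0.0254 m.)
Convert to SI: m = 6.99892 kg, Δh = 36.0096 m
ΔPE = mgΔh = (6.99892)(7.5)(36.0096) = 1890.21 J = 1.89 kJ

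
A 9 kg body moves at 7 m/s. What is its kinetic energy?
KE = ½mv² = ½(9)(7)² = 220.5 J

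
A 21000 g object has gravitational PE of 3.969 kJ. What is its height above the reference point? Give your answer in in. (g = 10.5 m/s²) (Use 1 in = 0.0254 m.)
Convert to SI: m = 21.0 kg, PE = 3969.0 J
h = PE/(mg) = 3969.0/(21.0·10.5) = 18.0 m = 708.7 in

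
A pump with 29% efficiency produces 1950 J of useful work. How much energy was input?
W_in = W_out/η = 1950/0.29 = 6724 J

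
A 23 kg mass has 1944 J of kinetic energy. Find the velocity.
v = √(2·KE/m) = √(2·1944/23) = 13.0 m/s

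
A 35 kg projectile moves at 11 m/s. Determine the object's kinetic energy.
KE = ½mv² = ½(35)(11)² = 2117.5 J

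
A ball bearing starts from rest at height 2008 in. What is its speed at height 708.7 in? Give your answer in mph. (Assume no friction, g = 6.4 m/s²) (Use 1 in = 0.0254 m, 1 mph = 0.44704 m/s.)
Convert to SI: h₁−h₂ = 33.0022 m
mgh₁ = mgh₂ + ½mv² ⇒ v = √(2g(h₁−h₂)) = √(2·6.4·33.0022) = 20.5531 m/s = 45.98 mph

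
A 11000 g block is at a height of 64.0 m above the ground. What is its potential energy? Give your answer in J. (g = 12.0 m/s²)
Convert to SI: m = 11.0 kg, h = 64.0 m
PE = mgh = (11.0)(12.0)(64.0) = 8448 J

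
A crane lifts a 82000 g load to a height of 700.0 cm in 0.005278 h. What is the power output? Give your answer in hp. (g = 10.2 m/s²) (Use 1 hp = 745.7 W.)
Convert to SI: m = 82.0 kg, h = 7.0 m, t = 19.0008 s
P = mgh/t = (82.0)(10.2)(7.0)/19.0008 = 308.134 W = 0.4132 hp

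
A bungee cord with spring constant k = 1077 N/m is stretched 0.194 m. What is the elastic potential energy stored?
PE = ½kx² = ½(1077)(0.194)² = 20.27 J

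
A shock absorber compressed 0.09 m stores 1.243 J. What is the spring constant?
k = 2·PE/x² = 2·1.243/(0.09)² = 306.9 N/m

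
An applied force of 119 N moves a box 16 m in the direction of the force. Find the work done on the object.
W = F·d = (119)(16) = 1904 J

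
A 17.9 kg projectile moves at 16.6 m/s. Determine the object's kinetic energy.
KE = ½mv² = ½(17.9)(16.6)² = 2466 J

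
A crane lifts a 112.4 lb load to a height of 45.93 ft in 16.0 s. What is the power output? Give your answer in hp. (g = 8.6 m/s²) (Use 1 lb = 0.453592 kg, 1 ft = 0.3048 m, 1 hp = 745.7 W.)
Convert to SI: m = 50.9837 kg, h = 13.9995 m, t = 16.0 s
P = mgh/t = (50.9837)(8.6)(13.9995)/16.0 = 383.638 W = 0.5145 hp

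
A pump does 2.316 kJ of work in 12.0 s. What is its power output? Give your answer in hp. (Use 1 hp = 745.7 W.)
Convert to SI: W = 2316.0 J, t = 12.0 s
P = W/t = 2316.0/12.0 = 193.0 W = 0.2588 hp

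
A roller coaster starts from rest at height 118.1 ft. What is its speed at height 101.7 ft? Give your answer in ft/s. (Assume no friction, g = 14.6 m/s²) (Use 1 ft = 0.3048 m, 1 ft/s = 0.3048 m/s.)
Convert to SI: h₁−h₂ = 4.99872 m
mgh₁ = mgh₂ + ½mv² ⇒ v = √(2g(h₁−h₂)) = √(2·14.6·4.99872) = 12.0815 m/s = 39.64 ft/s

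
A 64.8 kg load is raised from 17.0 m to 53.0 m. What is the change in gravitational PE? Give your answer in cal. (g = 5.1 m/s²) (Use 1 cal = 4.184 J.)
ΔPE = mgΔh = (64.8)(5.1)(36.0) = 11897.3 J = 2844 cal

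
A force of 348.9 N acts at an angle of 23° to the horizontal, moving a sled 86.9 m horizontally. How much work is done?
W = F·d·cosθ = (348.9)(86.9)cos(23°) = 27910 J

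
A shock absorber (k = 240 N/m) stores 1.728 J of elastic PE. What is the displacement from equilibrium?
x = √(2·PE/k) = √(2·1.728/240) = 0.12 m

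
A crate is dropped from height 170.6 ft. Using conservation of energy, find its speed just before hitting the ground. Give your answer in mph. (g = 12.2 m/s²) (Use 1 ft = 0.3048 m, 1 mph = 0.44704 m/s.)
Convert to SI: h = 51.9989 m
mgh = ½mv² ⇒ v = √(2gh) = √(2·12.2·51.9989) = 35.6198 m/s = 79.68 mph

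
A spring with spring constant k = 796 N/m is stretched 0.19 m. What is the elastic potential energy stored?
PE = ½kx² = ½(796)(0.19)² = 14.37 J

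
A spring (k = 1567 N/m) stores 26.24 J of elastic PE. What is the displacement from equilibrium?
x = √(2·PE/k) = √(2·26.24/1567) = 0.183 m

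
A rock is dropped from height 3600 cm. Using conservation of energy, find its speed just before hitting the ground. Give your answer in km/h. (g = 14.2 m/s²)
Convert to SI: h = 36.0 m
mgh = ½mv² ⇒ v = √(2gh) = √(2·14.2·36.0) = 31.975 m/s = 115.1 km/h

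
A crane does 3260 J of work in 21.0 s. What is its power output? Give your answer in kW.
P = W/t = 3260.0/21.0 = 155.238 W = 0.1552 kW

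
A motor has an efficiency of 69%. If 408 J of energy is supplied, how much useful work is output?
W_out = η·W_in = 0.69·408 = 281.52 J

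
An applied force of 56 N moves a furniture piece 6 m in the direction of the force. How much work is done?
W = F·d = (56)(6) = 336.0 J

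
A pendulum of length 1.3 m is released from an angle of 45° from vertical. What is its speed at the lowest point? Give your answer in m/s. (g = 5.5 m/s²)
h = L(1 − cosθ) = 1.3(1 − cos45°) = 0.380761 m
v = √(2gh) = √(2·5.5·0.380761) = 2.047 m/s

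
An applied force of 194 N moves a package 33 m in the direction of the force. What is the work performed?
W = F·d = (194)(33) = 6402 J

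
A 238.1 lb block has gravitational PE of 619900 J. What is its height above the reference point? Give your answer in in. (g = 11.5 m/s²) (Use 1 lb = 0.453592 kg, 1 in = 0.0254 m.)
Convert to SI: m = 108.0 kg, PE = 619900 J
h = PE/(mg) = 619900/(108.0·11.5) = 499.113 m = 19650 in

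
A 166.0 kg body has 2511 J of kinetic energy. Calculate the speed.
v = √(2·KE/m) = √(2·2511/166.0) = 5.5 m/s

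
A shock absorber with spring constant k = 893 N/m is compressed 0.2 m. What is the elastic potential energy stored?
PE = ½kx² = ½(893)(0.2)² = 17.86 J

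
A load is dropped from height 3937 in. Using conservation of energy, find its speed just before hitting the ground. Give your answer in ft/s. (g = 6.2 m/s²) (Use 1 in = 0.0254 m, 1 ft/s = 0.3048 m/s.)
Convert to SI: h = 99.9998 m
mgh = ½mv² ⇒ v = √(2gh) = √(2·6.2·99.9998) = 35.2136 m/s = 115.5 ft/s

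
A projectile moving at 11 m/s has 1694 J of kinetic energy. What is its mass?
m = 2·KE/v² = 2·1694/(11)² = 28.0 kg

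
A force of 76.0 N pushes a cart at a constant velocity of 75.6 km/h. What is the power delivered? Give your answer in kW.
Convert to SI: F = 76.0 N, v = 21.0 m/s
P = Fv = (76.0)(21.0) = 1596.0 W = 1.596 kW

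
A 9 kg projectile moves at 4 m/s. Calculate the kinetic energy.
KE = ½mv² = ½(9)(4)² = 72.0 J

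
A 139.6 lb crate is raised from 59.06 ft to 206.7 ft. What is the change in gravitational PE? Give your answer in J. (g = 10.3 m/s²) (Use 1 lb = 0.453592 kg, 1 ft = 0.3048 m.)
Convert to SI: m = 63.3214 kg, Δh = 45.0007 m
ΔPE = mgΔh = (63.3214)(10.3)(45.0007) = 29350 J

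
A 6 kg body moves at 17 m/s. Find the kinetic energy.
KE = ½mv² = ½(6)(17)² = 867.0 J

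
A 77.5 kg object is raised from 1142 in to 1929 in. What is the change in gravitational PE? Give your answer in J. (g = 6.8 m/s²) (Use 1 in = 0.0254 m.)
Convert to SI: m = 77.5 kg, Δh = 19.9898 m
ΔPE = mgΔh = (77.5)(6.8)(19.9898) = 10530 J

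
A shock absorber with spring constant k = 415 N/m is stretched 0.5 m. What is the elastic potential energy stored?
PE = ½kx² = ½(415)(0.5)² = 51.88 J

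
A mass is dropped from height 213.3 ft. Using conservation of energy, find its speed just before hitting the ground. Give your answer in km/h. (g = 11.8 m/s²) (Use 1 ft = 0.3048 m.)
Convert to SI: h = 65.0138 m
mgh = ½mv² ⇒ v = √(2gh) = √(2·11.8·65.0138) = 39.1705 m/s = 141.0 km/h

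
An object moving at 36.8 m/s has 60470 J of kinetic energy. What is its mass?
m = 2·KE/v² = 2·60470/(36.8)² = 89.3 kg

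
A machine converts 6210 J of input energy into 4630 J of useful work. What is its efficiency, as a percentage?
η = W_out/W_in = 4630/6210 = 74.56%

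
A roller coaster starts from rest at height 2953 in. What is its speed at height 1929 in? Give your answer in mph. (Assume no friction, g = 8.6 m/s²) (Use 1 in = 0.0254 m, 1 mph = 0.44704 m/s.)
Convert to SI: h₁−h₂ = 26.0096 m
mgh₁ = mgh₂ + ½mv² ⇒ v = √(2g(h₁−h₂)) = √(2·8.6·26.0096) = 21.151 m/s = 47.31 mph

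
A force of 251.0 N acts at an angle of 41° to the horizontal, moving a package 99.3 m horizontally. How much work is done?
W = F·d·cosθ = (251.0)(99.3)cos(41°) = 18810 J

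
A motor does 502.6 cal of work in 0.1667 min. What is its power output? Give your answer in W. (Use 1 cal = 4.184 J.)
Convert to SI: W = 2102.88 J, t = 10.002 s
P = W/t = 2102.88/10.002 = 210.2 W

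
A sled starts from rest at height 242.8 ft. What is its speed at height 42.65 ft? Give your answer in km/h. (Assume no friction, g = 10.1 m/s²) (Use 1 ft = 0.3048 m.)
Convert to SI: h₁−h₂ = 61.0057 m
mgh₁ = mgh₂ + ½mv² ⇒ v = √(2g(h₁−h₂)) = √(2·10.1·61.0057) = 35.1044 m/s = 126.4 km/h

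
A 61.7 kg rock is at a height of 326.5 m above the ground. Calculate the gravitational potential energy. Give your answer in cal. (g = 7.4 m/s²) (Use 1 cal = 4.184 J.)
PE = mgh = (61.7)(7.4)(326.5) = 149073 J = 35630 cal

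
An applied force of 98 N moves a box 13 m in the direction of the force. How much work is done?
W = F·d = (98)(13) = 1274 J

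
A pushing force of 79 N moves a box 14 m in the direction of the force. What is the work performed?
W = F·d = (79)(14) = 1106 J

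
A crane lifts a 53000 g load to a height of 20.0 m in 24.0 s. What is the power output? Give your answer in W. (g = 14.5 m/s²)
Convert to SI: m = 53.0 kg, h = 20.0 m, t = 24.0 s
P = mgh/t = (53.0)(14.5)(20.0)/24.0 = 640.4 W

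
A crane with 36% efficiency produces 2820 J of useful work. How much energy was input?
W_in = W_out/η = 2820/0.36 = 7833 J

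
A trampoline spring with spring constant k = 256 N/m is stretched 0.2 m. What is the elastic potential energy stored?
PE = ½kx² = ½(256)(0.2)² = 5.12 J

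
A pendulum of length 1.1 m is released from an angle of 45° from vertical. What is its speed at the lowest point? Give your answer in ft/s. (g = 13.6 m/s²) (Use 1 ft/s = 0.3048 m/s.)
h = L(1 − cosθ) = 1.1(1 − cos45°) = 0.322183 m
v = √(2gh) = √(2·13.6·0.322183) = 2.9603 m/s = 9.712 ft/s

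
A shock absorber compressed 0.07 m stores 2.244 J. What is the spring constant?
k = 2·PE/x² = 2·2.244/(0.07)² = 915.9 N/m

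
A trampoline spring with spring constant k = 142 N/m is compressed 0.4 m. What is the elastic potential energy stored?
PE = ½kx² = ½(142)(0.4)² = 11.36 J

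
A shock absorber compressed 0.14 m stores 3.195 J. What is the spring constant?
k = 2·PE/x² = 2·3.195/(0.14)² = 326.0 N/m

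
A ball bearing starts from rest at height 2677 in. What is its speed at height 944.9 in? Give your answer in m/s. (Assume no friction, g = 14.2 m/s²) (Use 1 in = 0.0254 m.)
Convert to SI: h₁−h₂ = 43.9953 m
mgh₁ = mgh₂ + ½mv² ⇒ v = √(2g(h₁−h₂)) = √(2·14.2·43.9953) = 35.35 m/s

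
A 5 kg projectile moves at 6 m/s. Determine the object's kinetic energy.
KE = ½mv² = ½(5)(6)² = 90.0 J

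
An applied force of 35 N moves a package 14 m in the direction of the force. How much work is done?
W = F·d = (35)(14) = 490.0 J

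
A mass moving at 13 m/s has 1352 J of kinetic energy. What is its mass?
m = 2·KE/v² = 2·1352/(13)² = 16.0 kg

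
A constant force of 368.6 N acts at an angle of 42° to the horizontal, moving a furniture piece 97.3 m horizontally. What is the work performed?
W = F·d·cosθ = (368.6)(97.3)cos(42°) = 26650 J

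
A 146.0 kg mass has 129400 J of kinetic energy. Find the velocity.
v = √(2·KE/m) = √(2·129400/146.0) = 42.1 m/s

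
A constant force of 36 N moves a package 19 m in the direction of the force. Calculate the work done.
W = F·d = (36)(19) = 684.0 J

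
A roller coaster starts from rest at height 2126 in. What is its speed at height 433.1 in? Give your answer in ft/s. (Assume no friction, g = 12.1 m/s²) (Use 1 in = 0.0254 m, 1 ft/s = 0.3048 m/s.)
Convert to SI: h₁−h₂ = 42.9997 m
mgh₁ = mgh₂ + ½mv² ⇒ v = √(2g(h₁−h₂)) = √(2·12.1·42.9997) = 32.2582 m/s = 105.8 ft/s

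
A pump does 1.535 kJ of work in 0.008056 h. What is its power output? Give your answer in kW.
Convert to SI: W = 1535.0 J, t = 29.0016 s
P = W/t = 1535.0/29.0016 = 52.9281 W = 0.05293 kW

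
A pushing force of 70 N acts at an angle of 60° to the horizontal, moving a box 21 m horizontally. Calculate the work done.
W = F·d·cosθ = (70)(21)cos(60°) = 735.0 J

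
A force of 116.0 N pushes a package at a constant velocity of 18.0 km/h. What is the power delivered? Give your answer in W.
Convert to SI: F = 116.0 N, v = 5.0 m/s
P = Fv = (116.0)(5.0) = 580.0 W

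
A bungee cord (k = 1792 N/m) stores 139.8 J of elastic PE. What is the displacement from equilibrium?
x = √(2·PE/k) = √(2·139.8/1792) = 0.395 m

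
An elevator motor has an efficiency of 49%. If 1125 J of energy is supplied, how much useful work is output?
W_out = η·W_in = 0.49·1125 = 551.25 J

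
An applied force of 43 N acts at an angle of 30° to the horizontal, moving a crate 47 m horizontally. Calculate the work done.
W = F·d·cosθ = (43)(47)cos(30°) = 1750 J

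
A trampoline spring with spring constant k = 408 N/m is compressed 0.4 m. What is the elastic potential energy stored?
PE = ½kx² = ½(408)(0.4)² = 32.64 J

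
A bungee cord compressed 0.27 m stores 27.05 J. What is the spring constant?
k = 2·PE/x² = 2·27.05/(0.27)² = 742.1 N/m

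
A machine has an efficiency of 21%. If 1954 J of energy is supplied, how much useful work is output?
W_out = η·W_in = 0.21·1954 = 410.34 J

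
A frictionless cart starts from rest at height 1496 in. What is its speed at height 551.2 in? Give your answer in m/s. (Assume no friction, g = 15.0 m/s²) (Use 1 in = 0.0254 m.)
Convert to SI: h₁−h₂ = 23.9979 m
mgh₁ = mgh₂ + ½mv² ⇒ v = √(2g(h₁−h₂)) = √(2·15.0·23.9979) = 26.83 m/s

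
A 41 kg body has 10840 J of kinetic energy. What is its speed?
v = √(2·KE/m) = √(2·10840/41) = 23.0 m/s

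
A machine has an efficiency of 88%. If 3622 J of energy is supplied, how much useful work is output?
W_out = η·W_in = 0.88·3622 = 3187.36 J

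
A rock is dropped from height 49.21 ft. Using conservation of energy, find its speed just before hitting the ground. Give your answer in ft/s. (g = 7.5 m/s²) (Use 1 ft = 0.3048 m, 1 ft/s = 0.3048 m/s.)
Convert to SI: h = 14.9992 m
mgh = ½mv² ⇒ v = √(2gh) = √(2·7.5·14.9992) = 14.9996 m/s = 49.21 ft/s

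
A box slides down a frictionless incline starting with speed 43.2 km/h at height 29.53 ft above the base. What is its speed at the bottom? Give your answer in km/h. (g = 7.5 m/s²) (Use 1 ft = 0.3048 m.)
Convert to SI: v₀ = 12.0 m/s, h = 9.00074 m
½mv₀² + mgh = ½mv² ⇒ v = √(v₀² + 2gh) = √(12.0² + 2·7.5·9.00074) = 16.7036 m/s = 60.13 km/h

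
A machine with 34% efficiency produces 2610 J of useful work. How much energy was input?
W_in = W_out/η = 2610/0.34 = 7676 J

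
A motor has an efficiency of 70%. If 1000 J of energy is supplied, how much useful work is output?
W_out = η·W_in = 0.7·1000 = 700.0 J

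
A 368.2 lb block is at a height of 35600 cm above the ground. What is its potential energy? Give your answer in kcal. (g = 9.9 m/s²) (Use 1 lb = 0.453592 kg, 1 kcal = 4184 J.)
Convert to SI: m = 167.013 kg, h = 356.0 m
PE = mgh = (167.013)(9.9)(356.0) = 588619 J = 140.7 kcal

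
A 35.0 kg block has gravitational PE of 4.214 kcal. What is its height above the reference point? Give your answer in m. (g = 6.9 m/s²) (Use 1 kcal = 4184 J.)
Convert to SI: m = 35.0 kg, PE = 17631.4 J
h = PE/(mg) = 17631.4/(35.0·6.9) = 73.01 m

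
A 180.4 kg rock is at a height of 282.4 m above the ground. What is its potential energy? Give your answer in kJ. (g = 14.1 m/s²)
PE = mgh = (180.4)(14.1)(282.4) = 718324 J = 718.3 kJ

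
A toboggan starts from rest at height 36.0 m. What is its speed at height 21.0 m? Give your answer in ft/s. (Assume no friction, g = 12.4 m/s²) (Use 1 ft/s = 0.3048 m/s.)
mgh₁ = mgh₂ + ½mv² ⇒ v = √(2g(h₁−h₂)) = √(2·12.4·15.0) = 19.2873 m/s = 63.28 ft/s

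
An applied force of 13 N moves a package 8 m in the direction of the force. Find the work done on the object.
W = F·d = (13)(8) = 104.0 J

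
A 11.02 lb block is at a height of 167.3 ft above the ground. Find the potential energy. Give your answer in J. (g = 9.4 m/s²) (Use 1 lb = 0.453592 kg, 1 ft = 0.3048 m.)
Convert to SI: m = 4.99858 kg, h = 50.993 m
PE = mgh = (4.99858)(9.4)(50.993) = 2396 J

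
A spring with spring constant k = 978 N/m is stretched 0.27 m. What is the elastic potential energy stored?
PE = ½kx² = ½(978)(0.27)² = 35.65 J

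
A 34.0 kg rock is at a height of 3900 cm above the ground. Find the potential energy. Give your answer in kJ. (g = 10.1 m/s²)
Convert to SI: m = 34.0 kg, h = 39.0 m
PE = mgh = (34.0)(10.1)(39.0) = 13392.6 J = 13.39 kJ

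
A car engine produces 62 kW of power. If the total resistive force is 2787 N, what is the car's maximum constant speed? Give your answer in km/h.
P = Fv ⇒ v = P/F = 62000 W/2787.0 N = 22.2461 m/s = 80.09 km/h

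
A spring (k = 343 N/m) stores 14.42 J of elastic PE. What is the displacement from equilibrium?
x = √(2·PE/k) = √(2·14.42/343) = 0.29 m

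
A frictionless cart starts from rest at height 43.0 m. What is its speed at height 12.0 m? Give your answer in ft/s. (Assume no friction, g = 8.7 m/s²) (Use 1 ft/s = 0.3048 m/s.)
mgh₁ = mgh₂ + ½mv² ⇒ v = √(2g(h₁−h₂)) = √(2·8.7·31.0) = 23.225 m/s = 76.2 ft/s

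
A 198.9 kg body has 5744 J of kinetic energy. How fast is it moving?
v = √(2·KE/m) = √(2·5744/198.9) = 7.6 m/s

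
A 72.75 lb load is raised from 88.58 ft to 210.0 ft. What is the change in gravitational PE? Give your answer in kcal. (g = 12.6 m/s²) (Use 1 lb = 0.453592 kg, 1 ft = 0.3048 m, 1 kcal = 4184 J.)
Convert to SI: m = 32.9988 kg, Δh = 37.0088 m
ΔPE = mgΔh = (32.9988)(12.6)(37.0088) = 15387.7 J = 3.678 kcal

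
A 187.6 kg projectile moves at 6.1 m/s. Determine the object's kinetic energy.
KE = ½mv² = ½(187.6)(6.1)² = 3490 J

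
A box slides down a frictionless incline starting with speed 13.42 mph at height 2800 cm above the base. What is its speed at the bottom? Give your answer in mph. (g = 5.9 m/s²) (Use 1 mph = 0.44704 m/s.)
Convert to SI: v₀ = 5.99928 m/s, h = 28.0 m
½mv₀² + mgh = ½mv² ⇒ v = √(v₀² + 2gh) = √(5.99928² + 2·5.9·28.0) = 19.1414 m/s = 42.82 mph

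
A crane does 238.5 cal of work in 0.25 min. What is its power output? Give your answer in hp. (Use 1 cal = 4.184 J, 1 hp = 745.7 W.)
Convert to SI: W = 997.884 J, t = 15.0 s
P = W/t = 997.884/15.0 = 66.5256 W = 0.08921 hp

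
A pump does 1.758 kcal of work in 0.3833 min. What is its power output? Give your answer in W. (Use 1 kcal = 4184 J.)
Convert to SI: W = 7355.47 J, t = 22.998 s
P = W/t = 7355.47/22.998 = 319.8 W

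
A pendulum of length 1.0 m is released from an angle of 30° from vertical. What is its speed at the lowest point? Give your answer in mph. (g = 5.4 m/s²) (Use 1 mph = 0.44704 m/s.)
h = L(1 − cosθ) = 1.0(1 − cos30°) = 0.133975 m
v = √(2gh) = √(2·5.4·0.133975) = 1.20288 m/s = 2.691 mph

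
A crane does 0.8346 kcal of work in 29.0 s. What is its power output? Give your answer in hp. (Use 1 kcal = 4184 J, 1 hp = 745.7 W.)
Convert to SI: W = 3491.97 J, t = 29.0 s
P = W/t = 3491.97/29.0 = 120.413 W = 0.1615 hp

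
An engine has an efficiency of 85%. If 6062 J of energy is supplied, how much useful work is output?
W_out = η·W_in = 0.85·6062 = 5152.7 J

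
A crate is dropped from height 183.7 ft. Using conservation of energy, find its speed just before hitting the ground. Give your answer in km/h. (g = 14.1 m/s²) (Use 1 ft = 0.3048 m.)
Convert to SI: h = 55.9918 m
mgh = ½mv² ⇒ v = √(2gh) = √(2·14.1·55.9918) = 39.7362 m/s = 143.1 km/h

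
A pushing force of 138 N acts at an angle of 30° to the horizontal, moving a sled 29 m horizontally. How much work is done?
W = F·d·cosθ = (138)(29)cos(30°) = 3466 J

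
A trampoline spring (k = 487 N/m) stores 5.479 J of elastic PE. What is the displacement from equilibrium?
x = √(2·PE/k) = √(2·5.479/487) = 0.15 m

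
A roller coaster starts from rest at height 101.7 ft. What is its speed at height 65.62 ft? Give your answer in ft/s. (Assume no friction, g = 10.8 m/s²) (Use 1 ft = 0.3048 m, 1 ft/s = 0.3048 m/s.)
Convert to SI: h₁−h₂ = 10.9972 m
mgh₁ = mgh₂ + ½mv² ⇒ v = √(2g(h₁−h₂)) = √(2·10.8·10.9972) = 15.4123 m/s = 50.57 ft/s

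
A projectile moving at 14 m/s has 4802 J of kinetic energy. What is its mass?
m = 2·KE/v² = 2·4802/(14)² = 49.0 kg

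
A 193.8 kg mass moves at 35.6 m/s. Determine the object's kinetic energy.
KE = ½mv² = ½(193.8)(35.6)² = 122800 J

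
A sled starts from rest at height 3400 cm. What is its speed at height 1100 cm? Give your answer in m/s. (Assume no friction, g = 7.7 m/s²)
Convert to SI: h₁−h₂ = 23.0 m
mgh₁ = mgh₂ + ½mv² ⇒ v = √(2g(h₁−h₂)) = √(2·7.7·23.0) = 18.82 m/s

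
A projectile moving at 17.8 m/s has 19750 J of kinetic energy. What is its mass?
m = 2·KE/v² = 2·19750/(17.8)² = 124.7 kg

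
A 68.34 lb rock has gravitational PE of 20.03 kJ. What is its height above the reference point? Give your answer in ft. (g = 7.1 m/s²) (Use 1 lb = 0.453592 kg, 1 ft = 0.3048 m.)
Convert to SI: m = 30.9985 kg, PE = 20030.0 J
h = PE/(mg) = 20030.0/(30.9985·7.1) = 91.0086 m = 298.6 ft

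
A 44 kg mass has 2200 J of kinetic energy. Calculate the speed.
v = √(2·KE/m) = √(2·2200/44) = 10.0 m/s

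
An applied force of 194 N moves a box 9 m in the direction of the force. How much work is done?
W = F·d = (194)(9) = 1746 J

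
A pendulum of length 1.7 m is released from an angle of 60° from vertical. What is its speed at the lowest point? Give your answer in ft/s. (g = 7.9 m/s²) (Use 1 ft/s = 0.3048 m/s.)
h = L(1 − cosθ) = 1.7(1 − cos60°) = 0.85 m
v = √(2gh) = √(2·7.9·0.85) = 3.6647 m/s = 12.02 ft/s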